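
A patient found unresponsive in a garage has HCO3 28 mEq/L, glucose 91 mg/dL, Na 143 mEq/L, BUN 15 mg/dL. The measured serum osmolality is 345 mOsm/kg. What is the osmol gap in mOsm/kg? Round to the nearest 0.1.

Calculated osmolality = 2·Na + glucose/18 + BUN/2.8
= 2·143 + 91/18 + 15/2.8
= 286 + 5.06 + 5.36
= 296.42 mOsm/kg ≈ 296.4 mOsm/kg
Osmolar gap = measured − calculated = 345 − 296.4 = 48.6 mOsm/kg

48.6 mOsm/kg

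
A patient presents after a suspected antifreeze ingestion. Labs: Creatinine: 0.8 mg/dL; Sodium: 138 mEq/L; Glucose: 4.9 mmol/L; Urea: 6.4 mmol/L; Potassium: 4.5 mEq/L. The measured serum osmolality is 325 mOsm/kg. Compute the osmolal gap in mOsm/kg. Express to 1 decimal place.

37.7 mOsm/kg

Calculated osmolality = 2·Na + glucose + urea
= 2·138 + 4.9 + 6.4
= 276 + 4.90 + 6.40
= 287.3 mOsm/kg ≈ 287.3 mOsm/kg
Osmolar gap = measured − calculated = 325 − 287.3 = 37.7 mOsm/kg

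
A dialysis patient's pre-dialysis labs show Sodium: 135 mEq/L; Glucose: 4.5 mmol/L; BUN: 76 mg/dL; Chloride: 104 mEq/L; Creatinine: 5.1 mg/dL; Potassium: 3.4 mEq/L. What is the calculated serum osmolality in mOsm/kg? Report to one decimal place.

Calculated osmolality = 2·Na + glucose + BUN/2.8
= 2·135 + 4.5 + 76/2.8
= 270 + 4.50 + 27.14
= 301.64 mOsm/kg

301.6 mOsm/kg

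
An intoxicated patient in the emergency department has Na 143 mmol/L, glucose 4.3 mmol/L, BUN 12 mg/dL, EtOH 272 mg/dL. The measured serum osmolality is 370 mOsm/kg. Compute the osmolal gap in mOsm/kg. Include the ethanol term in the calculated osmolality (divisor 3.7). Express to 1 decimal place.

Calculated osmolality = 2·Na + glucose + BUN/2.8 + ethanol/3.7
= 2·143 + 4.3 + 12/2.8 + 272/3.7
= 286 + 4.30 + 4.29 + 73.51
= 368.1 mOsm/kg ≈ 368.1 mOsm/kg
Osmolar gap = measured − calculated = 370 − 368.1 = 1.9 mOsm/kg

1.9 mOsm/kg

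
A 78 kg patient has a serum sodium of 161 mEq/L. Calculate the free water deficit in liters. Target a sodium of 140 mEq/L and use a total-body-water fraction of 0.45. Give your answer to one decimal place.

5.3 L

TBW = 0.45 · 78 = 35.1 L
Free water deficit = TBW · (Na/140 − 1)
= 35.1 · (161/140 − 1)
= 35.1 · 0.15
= 5.26 L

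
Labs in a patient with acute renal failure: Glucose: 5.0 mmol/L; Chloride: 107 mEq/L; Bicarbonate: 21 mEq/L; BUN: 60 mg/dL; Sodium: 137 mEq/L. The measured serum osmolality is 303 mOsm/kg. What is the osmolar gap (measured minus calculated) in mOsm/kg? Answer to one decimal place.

2.6 mOsm/kg

Calculated osmolality = 2·Na + glucose + BUN/2.8
= 2·137 + 5 + 60/2.8
= 274 + 5 + 21.43
= 300.43 mOsm/kg ≈ 300.4 mOsm/kg
Osmolar gap = measured − calculated = 303 − 300.4 = 2.6 mOsm/kg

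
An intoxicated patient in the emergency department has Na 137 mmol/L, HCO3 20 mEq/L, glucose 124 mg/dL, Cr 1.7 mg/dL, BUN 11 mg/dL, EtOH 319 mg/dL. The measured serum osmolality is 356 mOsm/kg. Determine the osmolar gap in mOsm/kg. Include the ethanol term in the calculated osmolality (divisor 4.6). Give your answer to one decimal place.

1.8 mOsm/kg

Calculated osmolality = 2·Na + glucose/18 + BUN/2.8 + ethanol/4.6
= 2·137 + 124/18 + 11/2.8 + 319/4.6
= 274 + 6.89 + 3.93 + 69.35
= 354.17 mOsm/kg ≈ 354.2 mOsm/kg
Osmolar gap = measured − calculated = 356 − 354.2 = 1.8 mOsm/kg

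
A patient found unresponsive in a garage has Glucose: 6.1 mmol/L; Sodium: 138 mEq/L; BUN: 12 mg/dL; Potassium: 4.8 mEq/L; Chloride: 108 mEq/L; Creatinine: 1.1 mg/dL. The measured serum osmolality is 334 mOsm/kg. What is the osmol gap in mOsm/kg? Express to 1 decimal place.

47.6 mOsm/kg

Calculated osmolality = 2·Na + glucose + BUN/2.8
= 2·138 + 6.1 + 12/2.8
= 276 + 6.10 + 4.29
= 286.39 mOsm/kg ≈ 286.4 mOsm/kg
Osmolar gap = measured − calculated = 334 − 286.4 = 47.6 mOsm/kg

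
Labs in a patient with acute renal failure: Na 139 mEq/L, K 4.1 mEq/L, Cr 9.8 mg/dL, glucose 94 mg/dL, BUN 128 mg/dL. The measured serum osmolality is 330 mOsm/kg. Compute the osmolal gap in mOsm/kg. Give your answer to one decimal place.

Calculated osmolality = 2·Na + glucose/18 + BUN/2.8
= 2·139 + 94/18 + 128/2.8
= 278 + 5.22 + 45.71
= 328.93 mOsm/kg ≈ 328.9 mOsm/kg
Osmolar gap = measured − calculated = 330 − 328.9 = 1.1 mOsm/kg

1.1 mOsm/kg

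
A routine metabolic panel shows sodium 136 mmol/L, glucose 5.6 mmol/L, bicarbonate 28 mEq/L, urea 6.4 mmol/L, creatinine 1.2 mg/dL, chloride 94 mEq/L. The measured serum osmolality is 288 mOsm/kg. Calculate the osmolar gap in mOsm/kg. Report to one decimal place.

Calculated osmolality = 2·Na + glucose + urea
= 2·136 + 5.6 + 6.4
= 272 + 5.60 + 6.40
= 284 mOsm/kg ≈ 284.0 mOsm/kg
Osmolar gap = measured − calculated = 288 − 284.0 = 4.0 mOsm/kg

4.0 mOsm/kg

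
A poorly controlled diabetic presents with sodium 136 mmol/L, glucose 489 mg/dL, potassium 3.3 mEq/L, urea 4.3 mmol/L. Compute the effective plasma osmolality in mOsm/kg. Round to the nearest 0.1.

Effective osmolality excludes urea (freely permeant across cell membranes):
2·Na + glucose/18
= 2·136 + 489/18
= 272 + 27.17
= 299.17 mOsm/kg

299.2 mOsm/kg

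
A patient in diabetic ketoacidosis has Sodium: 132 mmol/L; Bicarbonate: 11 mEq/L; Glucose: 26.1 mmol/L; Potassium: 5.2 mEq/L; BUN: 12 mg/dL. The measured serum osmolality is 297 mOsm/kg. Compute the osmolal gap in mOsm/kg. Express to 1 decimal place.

2.6 mOsm/kg

Calculated osmolality = 2·Na + glucose + BUN/2.8
= 2·132 + 26.1 + 12/2.8
= 264 + 26.10 + 4.29
= 294.39 mOsm/kg ≈ 294.4 mOsm/kg
Osmolar gap = measured − calculated = 297 − 294.4 = 2.6 mOsm/kg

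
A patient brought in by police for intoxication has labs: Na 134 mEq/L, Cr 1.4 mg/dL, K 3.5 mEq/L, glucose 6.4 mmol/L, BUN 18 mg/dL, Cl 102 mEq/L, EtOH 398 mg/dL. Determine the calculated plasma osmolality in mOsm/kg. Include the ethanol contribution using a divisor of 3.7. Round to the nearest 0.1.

388.4 mOsm/kg

Calculated osmolality = 2·Na + glucose + BUN/2.8 + ethanol/3.7
= 2·134 + 6.4 + 18/2.8 + 398/3.7
= 268 + 6.40 + 6.43 + 107.57
= 388.4 mOsm/kg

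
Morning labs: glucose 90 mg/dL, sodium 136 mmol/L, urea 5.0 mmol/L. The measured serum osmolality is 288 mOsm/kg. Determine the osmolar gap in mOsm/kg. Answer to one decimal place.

6.0 mOsm/kg

Calculated osmolality = 2·Na + glucose/18 + urea
= 2·136 + 90/18 + 5
= 272 + 5 + 5
= 282 mOsm/kg ≈ 282.0 mOsm/kg
Osmolar gap = measured − calculated = 288 − 282.0 = 6.0 mOsm/kg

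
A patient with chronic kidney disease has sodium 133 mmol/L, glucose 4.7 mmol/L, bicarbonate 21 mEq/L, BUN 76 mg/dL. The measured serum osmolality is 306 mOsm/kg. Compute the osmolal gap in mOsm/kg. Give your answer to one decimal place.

8.2 mOsm/kg

Calculated osmolality = 2·Na + glucose + BUN/2.8
= 2·133 + 4.7 + 76/2.8
= 266 + 4.70 + 27.14
= 297.84 mOsm/kg ≈ 297.8 mOsm/kg
Osmolar gap = measured − calculated = 306 − 297.8 = 8.2 mOsm/kg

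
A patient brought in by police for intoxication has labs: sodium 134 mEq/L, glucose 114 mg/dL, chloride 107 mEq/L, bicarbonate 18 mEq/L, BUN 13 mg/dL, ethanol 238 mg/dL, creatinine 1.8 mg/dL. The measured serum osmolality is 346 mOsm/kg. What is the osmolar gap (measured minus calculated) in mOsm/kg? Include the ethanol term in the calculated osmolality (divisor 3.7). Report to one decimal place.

Calculated osmolality = 2·Na + glucose/18 + BUN/2.8 + ethanol/3.7
= 2·134 + 114/18 + 13/2.8 + 238/3.7
= 268 + 6.33 + 4.64 + 64.32
= 343.29 mOsm/kg ≈ 343.3 mOsm/kg
Osmolar gap = measured − calculated = 346 − 343.3 = 2.7 mOsm/kg

2.7 mOsm/kg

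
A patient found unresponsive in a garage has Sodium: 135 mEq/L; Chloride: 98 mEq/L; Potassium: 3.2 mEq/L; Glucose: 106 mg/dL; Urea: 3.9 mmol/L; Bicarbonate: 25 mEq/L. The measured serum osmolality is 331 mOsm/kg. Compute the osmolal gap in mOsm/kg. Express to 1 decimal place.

51.2 mOsm/kg

Calculated osmolality = 2·Na + glucose/18 + urea
= 2·135 + 106/18 + 3.9
= 270 + 5.89 + 3.90
= 279.79 mOsm/kg ≈ 279.8 mOsm/kg
Osmolar gap = measured − calculated = 331 − 279.8 = 51.2 mOsm/kg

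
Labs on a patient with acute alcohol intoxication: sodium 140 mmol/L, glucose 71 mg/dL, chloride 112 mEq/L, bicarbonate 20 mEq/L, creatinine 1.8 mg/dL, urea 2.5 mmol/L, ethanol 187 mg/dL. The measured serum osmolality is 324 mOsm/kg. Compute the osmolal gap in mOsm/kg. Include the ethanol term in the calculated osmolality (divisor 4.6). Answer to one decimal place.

-3.1 mOsm/kg

Calculated osmolality = 2·Na + glucose/18 + urea + ethanol/4.6
= 2·140 + 71/18 + 2.5 + 187/4.6
= 280 + 3.94 + 2.50 + 40.65
= 327.09 mOsm/kg ≈ 327.1 mOsm/kg
Osmolar gap = measured − calculated = 324 − 327.1 = -3.1 mOsm/kg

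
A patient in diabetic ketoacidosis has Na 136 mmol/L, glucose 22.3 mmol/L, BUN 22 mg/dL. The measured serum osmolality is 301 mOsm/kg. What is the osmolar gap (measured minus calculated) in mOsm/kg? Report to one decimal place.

Calculated osmolality = 2·Na + glucose + BUN/2.8
= 2·136 + 22.3 + 22/2.8
= 272 + 22.30 + 7.86
= 302.16 mOsm/kg ≈ 302.2 mOsm/kg
Osmolar gap = measured − calculated = 301 − 302.2 = -1.2 mOsm/kg

-1.2 mOsm/kg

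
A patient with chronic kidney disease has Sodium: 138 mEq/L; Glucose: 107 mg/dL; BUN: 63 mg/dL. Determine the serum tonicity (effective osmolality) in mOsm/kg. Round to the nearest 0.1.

Effective osmolality excludes urea (freely permeant across cell membranes):
2·Na + glucose/18
= 2·138 + 107/18
= 276 + 5.94
= 281.94 mOsm/kg

281.9 mOsm/kg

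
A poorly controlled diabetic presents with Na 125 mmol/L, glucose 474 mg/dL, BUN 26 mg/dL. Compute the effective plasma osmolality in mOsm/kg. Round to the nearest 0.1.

276.3 mOsm/kg

Effective osmolality excludes urea (freely permeant across cell membranes):
2·Na + glucose/18
= 2·125 + 474/18
= 250 + 26.33
= 276.33 mOsm/kg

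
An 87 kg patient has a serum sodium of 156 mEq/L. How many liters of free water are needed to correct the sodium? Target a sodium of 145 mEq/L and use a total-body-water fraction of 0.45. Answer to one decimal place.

TBW = 0.45 · 87 = 39.15 L
Free water deficit = TBW · (Na/145 − 1)
= 39.15 · (156/145 − 1)
= 39.15 · 0.0759
= 2.97 L

3.0 L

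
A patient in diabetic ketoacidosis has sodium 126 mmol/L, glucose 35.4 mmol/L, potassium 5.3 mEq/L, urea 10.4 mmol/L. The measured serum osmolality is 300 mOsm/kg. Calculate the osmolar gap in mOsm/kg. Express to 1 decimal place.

Calculated osmolality = 2·Na + glucose + urea
= 2·126 + 35.4 + 10.4
= 252 + 35.40 + 10.40
= 297.8 mOsm/kg ≈ 297.8 mOsm/kg
Osmolar gap = measured − calculated = 300 − 297.8 = 2.2 mOsm/kg

2.2 mOsm/kg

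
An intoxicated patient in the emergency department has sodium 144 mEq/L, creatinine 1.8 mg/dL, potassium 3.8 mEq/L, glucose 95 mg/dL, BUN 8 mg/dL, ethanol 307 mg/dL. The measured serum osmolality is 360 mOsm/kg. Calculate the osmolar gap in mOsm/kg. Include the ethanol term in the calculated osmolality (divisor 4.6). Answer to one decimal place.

-2.9 mOsm/kg

Calculated osmolality = 2·Na + glucose/18 + BUN/2.8 + ethanol/4.6
= 2·144 + 95/18 + 8/2.8 + 307/4.6
= 288 + 5.28 + 2.86 + 66.74
= 362.88 mOsm/kg ≈ 362.9 mOsm/kg
Osmolar gap = measured − calculated = 360 − 362.9 = -2.9 mOsm/kg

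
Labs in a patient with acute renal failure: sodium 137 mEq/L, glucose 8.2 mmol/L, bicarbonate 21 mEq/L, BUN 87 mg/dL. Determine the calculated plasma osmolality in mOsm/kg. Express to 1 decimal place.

Calculated osmolality = 2·Na + glucose + BUN/2.8
= 2·137 + 8.2 + 87/2.8
= 274 + 8.20 + 31.07
= 313.27 mOsm/kg

313.3 mOsm/kg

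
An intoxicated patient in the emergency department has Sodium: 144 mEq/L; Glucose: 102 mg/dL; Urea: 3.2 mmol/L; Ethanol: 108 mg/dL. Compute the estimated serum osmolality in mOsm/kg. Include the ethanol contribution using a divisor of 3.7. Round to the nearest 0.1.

Calculated osmolality = 2·Na + glucose/18 + urea + ethanol/3.7
= 2·144 + 102/18 + 3.2 + 108/3.7
= 288 + 5.67 + 3.20 + 29.19
= 326.06 mOsm/kg

326.1 mOsm/kg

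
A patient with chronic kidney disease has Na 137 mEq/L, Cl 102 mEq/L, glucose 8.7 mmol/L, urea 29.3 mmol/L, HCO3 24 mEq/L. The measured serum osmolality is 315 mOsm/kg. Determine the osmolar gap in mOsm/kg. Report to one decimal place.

Calculated osmolality = 2·Na + glucose + urea
= 2·137 + 8.7 + 29.3
= 274 + 8.70 + 29.30
= 312 mOsm/kg ≈ 312.0 mOsm/kg
Osmolar gap = measured − calculated = 315 − 312.0 = 3.0 mOsm/kg

3.0 mOsm/kg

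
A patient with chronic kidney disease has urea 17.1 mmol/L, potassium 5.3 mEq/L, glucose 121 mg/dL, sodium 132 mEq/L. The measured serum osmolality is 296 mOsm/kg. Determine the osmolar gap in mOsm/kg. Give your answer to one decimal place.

Calculated osmolality = 2·Na + glucose/18 + urea
= 2·132 + 121/18 + 17.1
= 264 + 6.72 + 17.10
= 287.82 mOsm/kg ≈ 287.8 mOsm/kg
Osmolar gap = measured − calculated = 296 − 287.8 = 8.2 mOsm/kg

8.2 mOsm/kg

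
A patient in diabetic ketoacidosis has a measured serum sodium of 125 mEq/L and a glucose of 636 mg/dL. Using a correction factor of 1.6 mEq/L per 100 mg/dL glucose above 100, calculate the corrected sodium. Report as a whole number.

Corrected Na = measured Na + 1.6 · (glucose − 100)/100
= 125 + 1.6 · (636 − 100)/100
= 125 + 8.6
= 133.6 mEq/L

134 mEq/L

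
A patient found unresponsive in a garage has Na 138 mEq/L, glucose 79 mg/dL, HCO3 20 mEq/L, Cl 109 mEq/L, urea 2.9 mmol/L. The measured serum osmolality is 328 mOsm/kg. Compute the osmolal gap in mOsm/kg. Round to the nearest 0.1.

Calculated osmolality = 2·Na + glucose/18 + urea
= 2·138 + 79/18 + 2.9
= 276 + 4.39 + 2.90
= 283.29 mOsm/kg ≈ 283.3 mOsm/kg
Osmolar gap = measured − calculated = 328 − 283.3 = 44.7 mOsm/kg

44.7 mOsm/kg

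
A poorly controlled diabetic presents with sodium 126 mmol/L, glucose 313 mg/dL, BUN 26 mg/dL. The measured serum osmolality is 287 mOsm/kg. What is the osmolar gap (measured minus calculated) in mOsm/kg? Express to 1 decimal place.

Calculated osmolality = 2·Na + glucose/18 + BUN/2.8
= 2·126 + 313/18 + 26/2.8
= 252 + 17.39 + 9.29
= 278.68 mOsm/kg ≈ 278.7 mOsm/kg
Osmolar gap = measured − calculated = 287 − 278.7 = 8.3 mOsm/kg

8.3 mOsm/kg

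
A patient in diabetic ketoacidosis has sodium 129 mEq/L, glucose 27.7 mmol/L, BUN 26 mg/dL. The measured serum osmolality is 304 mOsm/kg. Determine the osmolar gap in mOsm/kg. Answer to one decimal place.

Calculated osmolality = 2·Na + glucose + BUN/2.8
= 2·129 + 27.7 + 26/2.8
= 258 + 27.70 + 9.29
= 294.99 mOsm/kg ≈ 295.0 mOsm/kg
Osmolar gap = measured − calculated = 304 − 295.0 = 9.0 mOsm/kg

9.0 mOsm/kg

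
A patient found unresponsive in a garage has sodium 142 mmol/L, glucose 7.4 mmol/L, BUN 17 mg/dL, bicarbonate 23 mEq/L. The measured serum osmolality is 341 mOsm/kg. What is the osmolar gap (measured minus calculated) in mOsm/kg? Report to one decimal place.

Calculated osmolality = 2·Na + glucose + BUN/2.8
= 2·142 + 7.4 + 17/2.8
= 284 + 7.40 + 6.07
= 297.47 mOsm/kg ≈ 297.5 mOsm/kg
Osmolar gap = measured − calculated = 341 − 297.5 = 43.5 mOsm/kg

43.5 mOsm/kg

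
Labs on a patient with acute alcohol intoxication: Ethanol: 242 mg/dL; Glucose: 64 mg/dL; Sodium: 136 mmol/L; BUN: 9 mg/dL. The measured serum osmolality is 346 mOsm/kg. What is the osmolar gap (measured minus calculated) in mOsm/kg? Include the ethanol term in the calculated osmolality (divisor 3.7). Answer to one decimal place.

1.8 mOsm/kg

Calculated osmolality = 2·Na + glucose/18 + BUN/2.8 + ethanol/3.7
= 2·136 + 64/18 + 9/2.8 + 242/3.7
= 272 + 3.56 + 3.21 + 65.41
= 344.18 mOsm/kg ≈ 344.2 mOsm/kg
Osmolar gap = measured − calculated = 346 − 344.2 = 1.8 mOsm/kg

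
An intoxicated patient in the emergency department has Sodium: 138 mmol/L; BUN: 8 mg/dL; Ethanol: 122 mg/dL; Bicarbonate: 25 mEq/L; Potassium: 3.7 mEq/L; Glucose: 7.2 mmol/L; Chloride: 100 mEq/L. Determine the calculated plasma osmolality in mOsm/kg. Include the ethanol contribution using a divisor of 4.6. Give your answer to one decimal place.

Calculated osmolality = 2·Na + glucose + BUN/2.8 + ethanol/4.6
= 2·138 + 7.2 + 8/2.8 + 122/4.6
= 276 + 7.20 + 2.86 + 26.52
= 312.58 mOsm/kg

312.6 mOsm/kg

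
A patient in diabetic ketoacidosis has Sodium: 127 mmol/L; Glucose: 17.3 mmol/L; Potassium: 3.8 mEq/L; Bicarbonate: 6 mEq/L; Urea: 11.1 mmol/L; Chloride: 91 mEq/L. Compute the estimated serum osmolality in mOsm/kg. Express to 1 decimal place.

282.4 mOsm/kg

Calculated osmolality = 2·Na + glucose + urea
= 2·127 + 17.3 + 11.1
= 254 + 17.30 + 11.10
= 282.4 mOsm/kg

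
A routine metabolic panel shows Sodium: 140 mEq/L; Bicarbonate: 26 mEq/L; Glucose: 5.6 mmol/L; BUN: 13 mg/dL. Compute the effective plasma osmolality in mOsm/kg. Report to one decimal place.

Effective osmolality excludes urea (freely permeant across cell membranes):
2·Na + glucose
= 2·140 + 5.6
= 280 + 5.6
= 285.6 mOsm/kg

285.6 mOsm/kg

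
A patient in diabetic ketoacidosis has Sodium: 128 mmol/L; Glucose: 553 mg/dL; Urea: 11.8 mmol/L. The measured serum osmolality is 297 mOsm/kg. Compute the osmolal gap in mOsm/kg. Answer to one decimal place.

Calculated osmolality = 2·Na + glucose/18 + urea
= 2·128 + 553/18 + 11.8
= 256 + 30.72 + 11.80
= 298.52 mOsm/kg ≈ 298.5 mOsm/kg
Osmolar gap = measured − calculated = 297 − 298.5 = -1.5 mOsm/kg

-1.5 mOsm/kg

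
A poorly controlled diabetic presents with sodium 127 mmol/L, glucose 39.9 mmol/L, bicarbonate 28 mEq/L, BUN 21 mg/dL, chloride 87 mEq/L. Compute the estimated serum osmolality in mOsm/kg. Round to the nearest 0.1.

Calculated osmolality = 2·Na + glucose + BUN/2.8
= 2·127 + 39.9 + 21/2.8
= 254 + 39.90 + 7.50
= 301.4 mOsm/kg

301.4 mOsm/kg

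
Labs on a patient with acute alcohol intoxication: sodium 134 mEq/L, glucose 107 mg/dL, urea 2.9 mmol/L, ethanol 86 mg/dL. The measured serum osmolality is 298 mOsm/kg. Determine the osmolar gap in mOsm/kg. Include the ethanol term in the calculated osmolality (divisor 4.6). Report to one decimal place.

2.5 mOsm/kg

Calculated osmolality = 2·Na + glucose/18 + urea + ethanol/4.6
= 2·134 + 107/18 + 2.9 + 86/4.6
= 268 + 5.94 + 2.90 + 18.70
= 295.54 mOsm/kg ≈ 295.5 mOsm/kg
Osmolar gap = measured − calculated = 298 − 295.5 = 2.5 mOsm/kg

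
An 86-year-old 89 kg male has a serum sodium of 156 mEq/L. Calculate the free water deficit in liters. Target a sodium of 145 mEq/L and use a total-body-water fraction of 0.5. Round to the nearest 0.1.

3.4 L

TBW = 0.5 · 89 = 44.5 L
Free water deficit = TBW · (Na/145 − 1)
= 44.5 · (156/145 − 1)
= 44.5 · 0.0759
= 3.38 L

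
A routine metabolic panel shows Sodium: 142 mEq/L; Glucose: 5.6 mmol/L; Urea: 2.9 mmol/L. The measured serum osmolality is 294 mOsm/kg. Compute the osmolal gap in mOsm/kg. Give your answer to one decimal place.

1.5 mOsm/kg

Calculated osmolality = 2·Na + glucose + urea
= 2·142 + 5.6 + 2.9
= 284 + 5.60 + 2.90
= 292.5 mOsm/kg ≈ 292.5 mOsm/kg
Osmolar gap = measured − calculated = 294 − 292.5 = 1.5 mOsm/kg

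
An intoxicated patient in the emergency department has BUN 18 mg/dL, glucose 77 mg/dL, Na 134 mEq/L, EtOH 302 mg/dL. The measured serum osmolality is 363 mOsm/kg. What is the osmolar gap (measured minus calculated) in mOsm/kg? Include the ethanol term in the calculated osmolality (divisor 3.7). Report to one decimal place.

2.7 mOsm/kg

Calculated osmolality = 2·Na + glucose/18 + BUN/2.8 + ethanol/3.7
= 2·134 + 77/18 + 18/2.8 + 302/3.7
= 268 + 4.28 + 6.43 + 81.62
= 360.33 mOsm/kg ≈ 360.3 mOsm/kg
Osmolar gap = measured − calculated = 363 − 360.3 = 2.7 mOsm/kg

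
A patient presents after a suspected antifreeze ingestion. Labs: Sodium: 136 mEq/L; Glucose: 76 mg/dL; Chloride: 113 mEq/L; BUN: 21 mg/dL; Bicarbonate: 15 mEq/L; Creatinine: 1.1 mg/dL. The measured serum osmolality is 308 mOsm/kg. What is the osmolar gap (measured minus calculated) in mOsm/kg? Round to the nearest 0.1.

Calculated osmolality = 2·Na + glucose/18 + BUN/2.8
= 2·136 + 76/18 + 21/2.8
= 272 + 4.22 + 7.50
= 283.72 mOsm/kg ≈ 283.7 mOsm/kg
Osmolar gap = measured − calculated = 308 − 283.7 = 24.3 mOsm/kg

24.3 mOsm/kg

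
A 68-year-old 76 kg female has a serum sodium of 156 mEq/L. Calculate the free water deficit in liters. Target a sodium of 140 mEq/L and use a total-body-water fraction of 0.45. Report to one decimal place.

3.9 L

TBW = 0.45 · 76 = 34.2 L
Free water deficit = TBW · (Na/140 − 1)
= 34.2 · (156/140 − 1)
= 34.2 · 0.1143
= 3.91 L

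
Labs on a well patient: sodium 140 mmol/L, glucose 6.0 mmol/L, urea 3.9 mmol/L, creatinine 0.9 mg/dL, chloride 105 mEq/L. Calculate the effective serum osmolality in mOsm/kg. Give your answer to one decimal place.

286.0 mOsm/kg

Effective osmolality excludes urea (freely permeant across cell membranes):
2·Na + glucose
= 2·140 + 6
= 280 + 6
= 286 mOsm/kg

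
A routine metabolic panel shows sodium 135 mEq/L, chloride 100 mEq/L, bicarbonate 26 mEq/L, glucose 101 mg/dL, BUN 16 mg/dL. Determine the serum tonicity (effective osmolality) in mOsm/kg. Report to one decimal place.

Effective osmolality excludes urea (freely permeant across cell membranes):
2·Na + glucose/18
= 2·135 + 101/18
= 270 + 5.61
= 275.61 mOsm/kg

275.6 mOsm/kg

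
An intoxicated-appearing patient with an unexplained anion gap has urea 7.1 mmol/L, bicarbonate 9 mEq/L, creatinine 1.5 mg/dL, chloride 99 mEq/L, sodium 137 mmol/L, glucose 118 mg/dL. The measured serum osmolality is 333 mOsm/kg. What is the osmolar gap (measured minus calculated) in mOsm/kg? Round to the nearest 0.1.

Calculated osmolality = 2·Na + glucose/18 + urea
= 2·137 + 118/18 + 7.1
= 274 + 6.56 + 7.10
= 287.66 mOsm/kg ≈ 287.7 mOsm/kg
Osmolar gap = measured − calculated = 333 − 287.7 = 45.3 mOsm/kg

45.3 mOsm/kg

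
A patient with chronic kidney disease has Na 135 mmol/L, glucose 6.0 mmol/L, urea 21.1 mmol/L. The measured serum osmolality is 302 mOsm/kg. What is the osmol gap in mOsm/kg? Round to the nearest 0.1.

Calculated osmolality = 2·Na + glucose + urea
= 2·135 + 6 + 21.1
= 270 + 6 + 21.10
= 297.1 mOsm/kg ≈ 297.1 mOsm/kg
Osmolar gap = measured − calculated = 302 − 297.1 = 4.9 mOsm/kg

4.9 mOsm/kg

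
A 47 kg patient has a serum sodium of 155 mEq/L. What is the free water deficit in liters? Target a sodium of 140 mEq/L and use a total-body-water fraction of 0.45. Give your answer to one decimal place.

TBW = 0.45 · 47 = 21.15 L
Free water deficit = TBW · (Na/140 − 1)
= 21.15 · (155/140 − 1)
= 21.15 · 0.1071
= 2.27 L

2.3 L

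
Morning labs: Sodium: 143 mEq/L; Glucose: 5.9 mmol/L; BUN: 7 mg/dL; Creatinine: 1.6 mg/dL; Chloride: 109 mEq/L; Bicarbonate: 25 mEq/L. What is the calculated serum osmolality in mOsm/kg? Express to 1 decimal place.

294.4 mOsm/kg

Calculated osmolality = 2·Na + glucose + BUN/2.8
= 2·143 + 5.9 + 7/2.8
= 286 + 5.90 + 2.50
= 294.4 mOsm/kg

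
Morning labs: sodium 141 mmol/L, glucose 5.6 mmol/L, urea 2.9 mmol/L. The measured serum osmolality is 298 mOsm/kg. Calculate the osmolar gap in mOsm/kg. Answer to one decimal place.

Calculated osmolality = 2·Na + glucose + urea
= 2·141 + 5.6 + 2.9
= 282 + 5.60 + 2.90
= 290.5 mOsm/kg ≈ 290.5 mOsm/kg
Osmolar gap = measured − calculated = 298 − 290.5 = 7.5 mOsm/kg

7.5 mOsm/kg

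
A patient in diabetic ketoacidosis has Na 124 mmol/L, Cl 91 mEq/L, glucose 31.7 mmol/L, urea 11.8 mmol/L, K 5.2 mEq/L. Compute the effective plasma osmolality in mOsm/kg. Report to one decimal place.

279.7 mOsm/kg

Effective osmolality excludes urea (freely permeant across cell membranes):
2·Na + glucose
= 2·124 + 31.7
= 248 + 31.7
= 279.7 mOsm/kg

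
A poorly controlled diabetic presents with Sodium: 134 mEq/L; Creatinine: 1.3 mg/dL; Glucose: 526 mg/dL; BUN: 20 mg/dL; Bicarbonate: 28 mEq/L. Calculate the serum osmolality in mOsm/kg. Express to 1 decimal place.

304.4 mOsm/kg

Calculated osmolality = 2·Na + glucose/18 + BUN/2.8
= 2·134 + 526/18 + 20/2.8
= 268 + 29.22 + 7.14
= 304.36 mOsm/kg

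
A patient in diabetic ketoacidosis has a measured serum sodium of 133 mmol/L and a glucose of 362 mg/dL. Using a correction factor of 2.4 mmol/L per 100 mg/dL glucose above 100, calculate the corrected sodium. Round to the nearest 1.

139 mmol/L

Corrected Na = measured Na + 2.4 · (glucose − 100)/100
= 133 + 2.4 · (362 − 100)/100
= 133 + 6.3
= 139.3 mmol/L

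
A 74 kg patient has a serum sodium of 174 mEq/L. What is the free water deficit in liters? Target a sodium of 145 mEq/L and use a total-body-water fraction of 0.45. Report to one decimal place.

6.7 L

TBW = 0.45 · 74 = 33.3 L
Free water deficit = TBW · (Na/145 − 1)
= 33.3 · (174/145 − 1)
= 33.3 · 0.2
= 6.66 L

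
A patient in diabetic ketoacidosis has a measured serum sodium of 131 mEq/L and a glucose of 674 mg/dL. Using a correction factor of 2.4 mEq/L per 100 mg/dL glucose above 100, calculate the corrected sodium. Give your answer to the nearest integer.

Corrected Na = measured Na + 2.4 · (glucose − 100)/100
= 131 + 2.4 · (674 − 100)/100
= 131 + 13.8
= 144.8 mEq/L

145 mEq/L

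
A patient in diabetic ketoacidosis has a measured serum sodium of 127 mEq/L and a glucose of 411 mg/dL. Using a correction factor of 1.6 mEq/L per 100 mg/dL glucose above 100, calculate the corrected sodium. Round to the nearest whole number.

Corrected Na = measured Na + 1.6 · (glucose − 100)/100
= 127 + 1.6 · (411 − 100)/100
= 127 + 5
= 132 mEq/L

132 mEq/L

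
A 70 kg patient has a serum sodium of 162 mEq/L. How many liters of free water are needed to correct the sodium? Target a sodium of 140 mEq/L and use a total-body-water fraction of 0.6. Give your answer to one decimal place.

6.6 L

TBW = 0.6 · 70 = 42 L
Free water deficit = TBW · (Na/140 − 1)
= 42 · (162/140 − 1)
= 42 · 0.1571
= 6.6 L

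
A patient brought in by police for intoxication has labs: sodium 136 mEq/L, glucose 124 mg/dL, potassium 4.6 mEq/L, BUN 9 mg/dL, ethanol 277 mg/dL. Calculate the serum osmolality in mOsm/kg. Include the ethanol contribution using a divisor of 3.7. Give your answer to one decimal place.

357.0 mOsm/kg

Calculated osmolality = 2·Na + glucose/18 + BUN/2.8 + ethanol/3.7
= 2·136 + 124/18 + 9/2.8 + 277/3.7
= 272 + 6.89 + 3.21 + 74.86
= 356.96 mOsm/kg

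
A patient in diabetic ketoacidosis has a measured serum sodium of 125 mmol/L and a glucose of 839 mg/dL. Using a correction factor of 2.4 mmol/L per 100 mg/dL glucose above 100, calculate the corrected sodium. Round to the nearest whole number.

Corrected Na = measured Na + 2.4 · (glucose − 100)/100
= 125 + 2.4 · (839 − 100)/100
= 125 + 17.7
= 142.7 mmol/L

143 mmol/L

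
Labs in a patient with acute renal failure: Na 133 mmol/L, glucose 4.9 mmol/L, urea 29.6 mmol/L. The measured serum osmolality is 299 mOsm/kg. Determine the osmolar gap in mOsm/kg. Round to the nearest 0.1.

Calculated osmolality = 2·Na + glucose + urea
= 2·133 + 4.9 + 29.6
= 266 + 4.90 + 29.60
= 300.5 mOsm/kg ≈ 300.5 mOsm/kg
Osmolar gap = measured − calculated = 299 − 300.5 = -1.5 mOsm/kg

-1.5 mOsm/kg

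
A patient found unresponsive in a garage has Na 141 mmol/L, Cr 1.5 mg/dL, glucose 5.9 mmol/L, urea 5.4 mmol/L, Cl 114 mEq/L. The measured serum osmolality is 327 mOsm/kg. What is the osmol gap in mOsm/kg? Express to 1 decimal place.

33.7 mOsm/kg

Calculated osmolality = 2·Na + glucose + urea
= 2·141 + 5.9 + 5.4
= 282 + 5.90 + 5.40
= 293.3 mOsm/kg ≈ 293.3 mOsm/kg
Osmolar gap = measured − calculated = 327 − 293.3 = 33.7 mOsm/kg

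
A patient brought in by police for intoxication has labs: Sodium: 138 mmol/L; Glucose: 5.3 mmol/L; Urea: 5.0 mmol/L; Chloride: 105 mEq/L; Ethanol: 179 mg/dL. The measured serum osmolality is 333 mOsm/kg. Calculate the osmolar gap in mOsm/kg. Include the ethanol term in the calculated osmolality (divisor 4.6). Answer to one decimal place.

7.8 mOsm/kg

Calculated osmolality = 2·Na + glucose + urea + ethanol/4.6
= 2·138 + 5.3 + 5 + 179/4.6
= 276 + 5.30 + 5 + 38.91
= 325.21 mOsm/kg ≈ 325.2 mOsm/kg
Osmolar gap = measured − calculated = 333 − 325.2 = 7.8 mOsm/kg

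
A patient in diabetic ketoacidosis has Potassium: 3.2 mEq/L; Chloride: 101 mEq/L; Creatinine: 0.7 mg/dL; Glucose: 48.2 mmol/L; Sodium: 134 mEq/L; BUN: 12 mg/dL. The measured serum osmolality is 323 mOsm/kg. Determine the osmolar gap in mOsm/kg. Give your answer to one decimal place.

Calculated osmolality = 2·Na + glucose + BUN/2.8
= 2·134 + 48.2 + 12/2.8
= 268 + 48.20 + 4.29
= 320.49 mOsm/kg ≈ 320.5 mOsm/kg
Osmolar gap = measured − calculated = 323 − 320.5 = 2.5 mOsm/kg

2.5 mOsm/kg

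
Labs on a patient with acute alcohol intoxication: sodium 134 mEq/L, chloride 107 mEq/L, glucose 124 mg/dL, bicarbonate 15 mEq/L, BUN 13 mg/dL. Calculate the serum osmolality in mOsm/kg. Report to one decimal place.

279.5 mOsm/kg

Calculated osmolality = 2·Na + glucose/18 + BUN/2.8
= 2·134 + 124/18 + 13/2.8
= 268 + 6.89 + 4.64
= 279.53 mOsm/kg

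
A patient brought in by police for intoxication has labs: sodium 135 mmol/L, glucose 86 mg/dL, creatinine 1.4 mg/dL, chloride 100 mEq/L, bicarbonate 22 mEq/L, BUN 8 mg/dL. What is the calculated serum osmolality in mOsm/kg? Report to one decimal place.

Calculated osmolality = 2·Na + glucose/18 + BUN/2.8
= 2·135 + 86/18 + 8/2.8
= 270 + 4.78 + 2.86
= 277.64 mOsm/kg

277.6 mOsm/kg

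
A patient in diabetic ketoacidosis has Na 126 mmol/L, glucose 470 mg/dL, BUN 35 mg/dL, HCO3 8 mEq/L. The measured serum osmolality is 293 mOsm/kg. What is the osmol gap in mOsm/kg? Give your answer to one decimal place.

Calculated osmolality = 2·Na + glucose/18 + BUN/2.8
= 2·126 + 470/18 + 35/2.8
= 252 + 26.11 + 12.50
= 290.61 mOsm/kg ≈ 290.6 mOsm/kg
Osmolar gap = measured − calculated = 293 − 290.6 = 2.4 mOsm/kg

2.4 mOsm/kg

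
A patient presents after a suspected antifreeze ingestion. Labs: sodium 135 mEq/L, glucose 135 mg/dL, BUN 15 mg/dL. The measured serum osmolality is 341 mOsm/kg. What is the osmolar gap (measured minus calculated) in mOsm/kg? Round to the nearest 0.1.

58.1 mOsm/kg

Calculated osmolality = 2·Na + glucose/18 + BUN/2.8
= 2·135 + 135/18 + 15/2.8
= 270 + 7.50 + 5.36
= 282.86 mOsm/kg ≈ 282.9 mOsm/kg
Osmolar gap = measured − calculated = 341 − 282.9 = 58.1 mOsm/kg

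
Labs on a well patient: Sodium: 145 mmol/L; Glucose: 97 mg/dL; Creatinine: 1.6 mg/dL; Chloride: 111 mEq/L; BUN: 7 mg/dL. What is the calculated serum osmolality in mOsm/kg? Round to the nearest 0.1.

Calculated osmolality = 2·Na + glucose/18 + BUN/2.8
= 2·145 + 97/18 + 7/2.8
= 290 + 5.39 + 2.50
= 297.89 mOsm/kg

297.9 mOsm/kg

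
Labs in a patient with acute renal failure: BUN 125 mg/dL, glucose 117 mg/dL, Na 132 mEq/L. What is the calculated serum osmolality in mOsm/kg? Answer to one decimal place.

Calculated osmolality = 2·Na + glucose/18 + BUN/2.8
= 2·132 + 117/18 + 125/2.8
= 264 + 6.50 + 44.64
= 315.14 mOsm/kg

315.1 mOsm/kg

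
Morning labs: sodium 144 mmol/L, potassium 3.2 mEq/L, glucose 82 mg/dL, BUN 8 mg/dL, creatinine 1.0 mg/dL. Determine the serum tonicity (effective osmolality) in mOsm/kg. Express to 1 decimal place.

Effective osmolality excludes urea (freely permeant across cell membranes):
2·Na + glucose/18
= 2·144 + 82/18
= 288 + 4.56
= 292.56 mOsm/kg

292.6 mOsm/kg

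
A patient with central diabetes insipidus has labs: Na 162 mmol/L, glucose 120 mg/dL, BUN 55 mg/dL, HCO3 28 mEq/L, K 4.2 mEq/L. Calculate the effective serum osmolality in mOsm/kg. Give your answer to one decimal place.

330.7 mOsm/kg

Effective osmolality excludes urea (freely permeant across cell membranes):
2·Na + glucose/18
= 2·162 + 120/18
= 324 + 6.67
= 330.67 mOsm/kg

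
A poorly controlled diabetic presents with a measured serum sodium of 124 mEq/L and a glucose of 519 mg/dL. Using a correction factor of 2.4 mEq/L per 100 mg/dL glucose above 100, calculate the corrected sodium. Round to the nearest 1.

134 mEq/L

Corrected Na = measured Na + 2.4 · (glucose − 100)/100
= 124 + 2.4 · (519 − 100)/100
= 124 + 10.1
= 134.1 mEq/L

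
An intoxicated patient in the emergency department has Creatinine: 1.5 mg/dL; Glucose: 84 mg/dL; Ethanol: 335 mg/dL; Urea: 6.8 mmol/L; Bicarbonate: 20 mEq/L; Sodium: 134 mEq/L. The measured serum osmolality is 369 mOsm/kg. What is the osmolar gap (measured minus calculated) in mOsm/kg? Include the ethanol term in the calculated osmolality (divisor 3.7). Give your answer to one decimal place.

-1.0 mOsm/kg

Calculated osmolality = 2·Na + glucose/18 + urea + ethanol/3.7
= 2·134 + 84/18 + 6.8 + 335/3.7
= 268 + 4.67 + 6.80 + 90.54
= 370.01 mOsm/kg ≈ 370.0 mOsm/kg
Osmolar gap = measured − calculated = 369 − 370.0 = -1.0 mOsm/kg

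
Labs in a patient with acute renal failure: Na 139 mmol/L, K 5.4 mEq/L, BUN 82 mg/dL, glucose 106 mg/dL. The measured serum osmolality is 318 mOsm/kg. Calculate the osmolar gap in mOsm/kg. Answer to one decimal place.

4.8 mOsm/kg

Calculated osmolality = 2·Na + glucose/18 + BUN/2.8
= 2·139 + 106/18 + 82/2.8
= 278 + 5.89 + 29.29
= 313.18 mOsm/kg ≈ 313.2 mOsm/kg
Osmolar gap = measured − calculated = 318 − 313.2 = 4.8 mOsm/kg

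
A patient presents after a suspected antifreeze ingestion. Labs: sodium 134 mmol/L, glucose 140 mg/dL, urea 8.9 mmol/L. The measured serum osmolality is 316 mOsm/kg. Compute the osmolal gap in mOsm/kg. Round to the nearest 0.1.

31.3 mOsm/kg

Calculated osmolality = 2·Na + glucose/18 + urea
= 2·134 + 140/18 + 8.9
= 268 + 7.78 + 8.90
= 284.68 mOsm/kg ≈ 284.7 mOsm/kg
Osmolar gap = measured − calculated = 316 − 284.7 = 31.3 mOsm/kg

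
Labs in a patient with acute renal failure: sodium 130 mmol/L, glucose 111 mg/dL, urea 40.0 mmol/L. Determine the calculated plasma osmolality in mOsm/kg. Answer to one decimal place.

306.2 mOsm/kg

Calculated osmolality = 2·Na + glucose/18 + urea
= 2·130 + 111/18 + 40
= 260 + 6.17 + 40
= 306.17 mOsm/kg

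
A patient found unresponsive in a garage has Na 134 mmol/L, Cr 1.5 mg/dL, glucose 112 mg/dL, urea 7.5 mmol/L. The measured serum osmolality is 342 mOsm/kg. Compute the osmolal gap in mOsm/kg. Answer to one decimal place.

60.3 mOsm/kg

Calculated osmolality = 2·Na + glucose/18 + urea
= 2·134 + 112/18 + 7.5
= 268 + 6.22 + 7.50
= 281.72 mOsm/kg ≈ 281.7 mOsm/kg
Osmolar gap = measured − calculated = 342 − 281.7 = 60.3 mOsm/kg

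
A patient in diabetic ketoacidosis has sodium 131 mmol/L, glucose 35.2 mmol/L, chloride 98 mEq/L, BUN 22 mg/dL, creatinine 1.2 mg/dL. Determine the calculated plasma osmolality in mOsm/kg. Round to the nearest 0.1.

305.1 mOsm/kg

Calculated osmolality = 2·Na + glucose + BUN/2.8
= 2·131 + 35.2 + 22/2.8
= 262 + 35.20 + 7.86
= 305.06 mOsm/kg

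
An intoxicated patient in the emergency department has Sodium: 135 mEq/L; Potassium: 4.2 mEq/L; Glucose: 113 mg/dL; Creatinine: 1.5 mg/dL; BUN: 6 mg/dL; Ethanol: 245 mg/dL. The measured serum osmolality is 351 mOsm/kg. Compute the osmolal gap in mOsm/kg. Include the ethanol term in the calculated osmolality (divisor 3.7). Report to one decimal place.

Calculated osmolality = 2·Na + glucose/18 + BUN/2.8 + ethanol/3.7
= 2·135 + 113/18 + 6/2.8 + 245/3.7
= 270 + 6.28 + 2.14 + 66.22
= 344.64 mOsm/kg ≈ 344.6 mOsm/kg
Osmolar gap = measured − calculated = 351 − 344.6 = 6.4 mOsm/kg

6.4 mOsm/kg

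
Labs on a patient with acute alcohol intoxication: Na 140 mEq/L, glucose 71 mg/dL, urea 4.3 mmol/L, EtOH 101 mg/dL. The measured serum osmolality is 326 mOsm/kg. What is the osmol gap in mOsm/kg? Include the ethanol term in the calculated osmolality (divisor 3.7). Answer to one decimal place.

10.5 mOsm/kg

Calculated osmolality = 2·Na + glucose/18 + urea + ethanol/3.7
= 2·140 + 71/18 + 4.3 + 101/3.7
= 280 + 3.94 + 4.30 + 27.30
= 315.54 mOsm/kg ≈ 315.5 mOsm/kg
Osmolar gap = measured − calculated = 326 − 315.5 = 10.5 mOsm/kg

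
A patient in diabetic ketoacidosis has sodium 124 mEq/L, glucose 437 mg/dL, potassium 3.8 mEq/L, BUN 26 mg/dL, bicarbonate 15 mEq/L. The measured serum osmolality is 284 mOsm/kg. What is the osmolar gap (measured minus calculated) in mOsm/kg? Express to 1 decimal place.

Calculated osmolality = 2·Na + glucose/18 + BUN/2.8
= 2·124 + 437/18 + 26/2.8
= 248 + 24.28 + 9.29
= 281.57 mOsm/kg ≈ 281.6 mOsm/kg
Osmolar gap = measured − calculated = 284 − 281.6 = 2.4 mOsm/kg

2.4 mOsm/kg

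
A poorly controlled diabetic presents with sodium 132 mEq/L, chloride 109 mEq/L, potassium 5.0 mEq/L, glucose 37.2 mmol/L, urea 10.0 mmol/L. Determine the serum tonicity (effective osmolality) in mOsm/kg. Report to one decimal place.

301.2 mOsm/kg

Effective osmolality excludes urea (freely permeant across cell membranes):
2·Na + glucose
= 2·132 + 37.2
= 264 + 37.2
= 301.2 mOsm/kg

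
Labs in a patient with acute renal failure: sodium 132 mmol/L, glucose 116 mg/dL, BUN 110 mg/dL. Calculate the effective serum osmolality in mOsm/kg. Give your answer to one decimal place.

270.4 mOsm/kg

Effective osmolality excludes urea (freely permeant across cell membranes):
2·Na + glucose/18
= 2·132 + 116/18
= 264 + 6.44
= 270.44 mOsm/kg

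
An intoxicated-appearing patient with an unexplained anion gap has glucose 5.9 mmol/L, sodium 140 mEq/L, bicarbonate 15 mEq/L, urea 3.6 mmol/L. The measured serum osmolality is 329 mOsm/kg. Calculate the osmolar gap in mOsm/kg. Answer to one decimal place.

39.5 mOsm/kg

Calculated osmolality = 2·Na + glucose + urea
= 2·140 + 5.9 + 3.6
= 280 + 5.90 + 3.60
= 289.5 mOsm/kg ≈ 289.5 mOsm/kg
Osmolar gap = measured − calculated = 329 − 289.5 = 39.5 mOsm/kg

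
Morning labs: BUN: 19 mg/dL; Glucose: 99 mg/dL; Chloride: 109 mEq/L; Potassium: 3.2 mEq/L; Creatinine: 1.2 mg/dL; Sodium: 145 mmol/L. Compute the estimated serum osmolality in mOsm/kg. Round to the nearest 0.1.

302.3 mOsm/kg

Calculated osmolality = 2·Na + glucose/18 + BUN/2.8
= 2·145 + 99/18 + 19/2.8
= 290 + 5.50 + 6.79
= 302.29 mOsm/kg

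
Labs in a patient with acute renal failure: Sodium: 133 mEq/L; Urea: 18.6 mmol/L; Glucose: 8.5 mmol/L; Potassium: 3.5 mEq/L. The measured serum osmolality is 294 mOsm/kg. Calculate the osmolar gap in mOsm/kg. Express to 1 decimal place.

0.9 mOsm/kg

Calculated osmolality = 2·Na + glucose + urea
= 2·133 + 8.5 + 18.6
= 266 + 8.50 + 18.60
= 293.1 mOsm/kg ≈ 293.1 mOsm/kg
Osmolar gap = measured − calculated = 294 − 293.1 = 0.9 mOsm/kg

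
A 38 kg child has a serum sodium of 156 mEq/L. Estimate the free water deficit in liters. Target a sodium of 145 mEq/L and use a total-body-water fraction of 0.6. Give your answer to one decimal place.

TBW = 0.6 · 38 = 22.8 L
Free water deficit = TBW · (Na/145 − 1)
= 22.8 · (156/145 − 1)
= 22.8 · 0.0759
= 1.73 L

1.7 L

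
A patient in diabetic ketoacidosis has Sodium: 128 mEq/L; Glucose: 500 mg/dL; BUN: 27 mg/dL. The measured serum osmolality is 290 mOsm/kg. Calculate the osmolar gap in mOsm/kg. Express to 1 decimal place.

Calculated osmolality = 2·Na + glucose/18 + BUN/2.8
= 2·128 + 500/18 + 27/2.8
= 256 + 27.78 + 9.64
= 293.42 mOsm/kg ≈ 293.4 mOsm/kg
Osmolar gap = measured − calculated = 290 − 293.4 = -3.4 mOsm/kg

-3.4 mOsm/kg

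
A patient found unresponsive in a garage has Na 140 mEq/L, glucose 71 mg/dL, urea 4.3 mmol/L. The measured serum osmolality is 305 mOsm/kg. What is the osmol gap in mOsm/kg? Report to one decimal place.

Calculated osmolality = 2·Na + glucose/18 + urea
= 2·140 + 71/18 + 4.3
= 280 + 3.94 + 4.30
= 288.24 mOsm/kg ≈ 288.2 mOsm/kg
Osmolar gap = measured − calculated = 305 − 288.2 = 16.8 mOsm/kg

16.8 mOsm/kg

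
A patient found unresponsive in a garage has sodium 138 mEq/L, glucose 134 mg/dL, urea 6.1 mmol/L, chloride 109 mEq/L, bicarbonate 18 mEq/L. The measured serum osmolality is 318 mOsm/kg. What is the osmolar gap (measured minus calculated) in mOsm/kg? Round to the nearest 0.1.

28.5 mOsm/kg

Calculated osmolality = 2·Na + glucose/18 + urea
= 2·138 + 134/18 + 6.1
= 276 + 7.44 + 6.10
= 289.54 mOsm/kg ≈ 289.5 mOsm/kg
Osmolar gap = measured − calculated = 318 − 289.5 = 28.5 mOsm/kg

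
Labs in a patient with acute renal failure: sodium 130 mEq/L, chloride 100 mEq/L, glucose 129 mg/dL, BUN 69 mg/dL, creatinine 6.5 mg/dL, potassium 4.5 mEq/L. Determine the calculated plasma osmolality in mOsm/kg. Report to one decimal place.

Calculated osmolality = 2·Na + glucose/18 + BUN/2.8
= 2·130 + 129/18 + 69/2.8
= 260 + 7.17 + 24.64
= 291.81 mOsm/kg

291.8 mOsm/kg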